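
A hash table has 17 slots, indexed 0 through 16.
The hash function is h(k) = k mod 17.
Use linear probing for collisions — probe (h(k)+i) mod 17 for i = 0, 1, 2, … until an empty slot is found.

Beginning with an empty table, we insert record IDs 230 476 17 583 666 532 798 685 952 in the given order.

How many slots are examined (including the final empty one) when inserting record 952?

3

230: h=9 → slot 9
476: h=0 → slot 0
17: h=0, probe 0,1 → slot 1
583: h=5 → slot 5
666: h=3 → slot 3
532: h=5, probe 5,6 → slot 6
798: h=16 → slot 16
685: h=5, probe 5,6,7 → slot 7
952: h=0, probe 0,1,2 → slot 2
Table: [476, 17, 952, 666, -, 583, 532, 685, -, 230, -, -, -, -, -, -, 798]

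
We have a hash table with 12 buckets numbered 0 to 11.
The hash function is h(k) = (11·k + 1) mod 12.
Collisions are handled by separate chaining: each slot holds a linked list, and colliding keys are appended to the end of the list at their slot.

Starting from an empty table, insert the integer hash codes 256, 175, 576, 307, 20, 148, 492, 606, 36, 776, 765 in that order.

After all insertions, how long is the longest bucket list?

256 -> bucket 9
175 -> bucket 6
576 -> bucket 1
307 -> bucket 6 (collision)
20 -> bucket 5
148 -> bucket 9 (collision)
492 -> bucket 1 (collision)
606 -> bucket 7
36 -> bucket 1 (collision)
776 -> bucket 5 (collision)
765 -> bucket 4
Final buckets:
0: _
1: 576 -> 492 -> 36
2: _
3: _
4: 765
5: 20 -> 776
6: 175 -> 307
7: 606
8: _
9: 256 -> 148
10: _
11: _

3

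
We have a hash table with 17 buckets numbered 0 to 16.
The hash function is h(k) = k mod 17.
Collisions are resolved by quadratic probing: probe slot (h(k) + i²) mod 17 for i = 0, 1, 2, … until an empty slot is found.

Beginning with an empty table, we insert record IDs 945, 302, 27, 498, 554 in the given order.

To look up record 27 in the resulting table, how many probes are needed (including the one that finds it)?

2

945 hashes to 10; slot 10 is free → place at 10.
302 hashes to 13; slot 13 is free → place at 13.
27 hashes to 10; 10 taken → place at 11.
498 hashes to 5; slot 5 is free → place at 5.
554 hashes to 10; 10,11 taken → place at 14.
Table: [∅, ∅, ∅, ∅, ∅, 498, ∅, ∅, ∅, ∅, 945, 27, ∅, 302, 554, ∅, ∅]
Lookup 27: h=10, probe 10,11 → found at 11.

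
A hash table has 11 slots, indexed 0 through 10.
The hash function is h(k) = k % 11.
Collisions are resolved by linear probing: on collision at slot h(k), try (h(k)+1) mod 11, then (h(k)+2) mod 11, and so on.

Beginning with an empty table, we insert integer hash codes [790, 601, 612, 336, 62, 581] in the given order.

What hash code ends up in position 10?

790: h=9 => slot 9
601: h=7 => slot 7
612: h=7, probe 7,8 => slot 8
336: h=6 => slot 6
62: h=7, probe 7,8,9,10 => slot 10
581: h=9, probe 9,10,0 => slot 0
Table: [581, —, —, —, —, —, 336, 601, 612, 790, 62]

62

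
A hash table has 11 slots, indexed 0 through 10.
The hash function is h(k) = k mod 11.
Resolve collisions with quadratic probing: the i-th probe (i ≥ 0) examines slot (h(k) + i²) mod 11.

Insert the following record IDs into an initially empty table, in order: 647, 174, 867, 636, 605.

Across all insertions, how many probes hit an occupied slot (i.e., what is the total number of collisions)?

6

647 hashes to 9; slot 9 is free -> place at 9.
174 hashes to 9; 9 taken -> place at 10.
867 hashes to 9; 9,10 taken -> place at 2.
636 hashes to 9; 9,10,2 taken -> place at 7.
605 hashes to 0; slot 0 is free -> place at 0.
Table: [605, ∅, 867, ∅, ∅, ∅, ∅, 636, ∅, 647, 174]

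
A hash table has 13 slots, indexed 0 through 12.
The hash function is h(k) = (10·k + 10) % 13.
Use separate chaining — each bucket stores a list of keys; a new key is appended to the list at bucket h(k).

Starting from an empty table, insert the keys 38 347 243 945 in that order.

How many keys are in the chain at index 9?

38 -> bucket 0
347 -> bucket 9
243 -> bucket 9 (collision)
945 -> bucket 9 (collision)
Final buckets:
0: 38
1: -
2: -
3: -
4: -
5: -
6: -
7: -
8: -
9: 347 -> 243 -> 945
10: -
11: -
12: -

3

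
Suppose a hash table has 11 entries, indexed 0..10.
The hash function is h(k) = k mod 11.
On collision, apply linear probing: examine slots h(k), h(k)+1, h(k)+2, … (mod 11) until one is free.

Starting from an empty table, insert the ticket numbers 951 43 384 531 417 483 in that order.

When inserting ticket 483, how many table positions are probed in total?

4

951 hashes to 5; slot 5 is free => place at 5.
43 hashes to 10; slot 10 is free => place at 10.
384 hashes to 10; 10 taken => place at 0.
531 hashes to 3; slot 3 is free => place at 3.
417 hashes to 10; 10,0 taken => place at 1.
483 hashes to 10; 10,0,1 taken => place at 2.
Table: [384, 417, 483, 531, —, 951, —, —, —, —, 43]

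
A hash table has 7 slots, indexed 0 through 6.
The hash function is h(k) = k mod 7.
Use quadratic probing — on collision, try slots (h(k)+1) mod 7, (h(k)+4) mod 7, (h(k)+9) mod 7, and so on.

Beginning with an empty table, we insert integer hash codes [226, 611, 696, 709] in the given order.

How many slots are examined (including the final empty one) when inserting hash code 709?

226 hashes to 2; slot 2 is free => place at 2.
611 hashes to 2; 2 taken => place at 3.
696 hashes to 3; 3 taken => place at 4.
709 hashes to 2; 2,3 taken => place at 6.
Table: [-, -, 226, 611, 696, -, 709]

3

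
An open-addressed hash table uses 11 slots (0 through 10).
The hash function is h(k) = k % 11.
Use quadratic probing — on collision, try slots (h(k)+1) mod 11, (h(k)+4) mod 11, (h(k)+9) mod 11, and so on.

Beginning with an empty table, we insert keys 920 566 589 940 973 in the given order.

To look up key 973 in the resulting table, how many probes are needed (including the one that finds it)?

4

920: h=7 → slot 7
566: h=5 → slot 5
589: h=6 → slot 6
940: h=5, probe 5,6,9 → slot 9
973: h=5, probe 5,6,9,3 → slot 3
Table: [_, _, _, 973, _, 566, 589, 920, _, 940, _]
Lookup 973: h=5, probe 5,6,9,3 → found at 3.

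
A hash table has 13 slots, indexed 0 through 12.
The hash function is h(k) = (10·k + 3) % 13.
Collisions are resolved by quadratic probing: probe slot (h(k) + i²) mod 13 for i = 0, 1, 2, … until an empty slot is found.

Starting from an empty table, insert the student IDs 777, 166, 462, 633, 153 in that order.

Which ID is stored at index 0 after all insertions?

777 hashes to 12; slot 12 is free => place at 12.
166 hashes to 12; 12 taken => place at 0.
462 hashes to 8; slot 8 is free => place at 8.
633 hashes to 2; slot 2 is free => place at 2.
153 hashes to 12; 12,0 taken => place at 3.
Table: [166, ., 633, 153, ., ., ., ., 462, ., ., ., 777]

166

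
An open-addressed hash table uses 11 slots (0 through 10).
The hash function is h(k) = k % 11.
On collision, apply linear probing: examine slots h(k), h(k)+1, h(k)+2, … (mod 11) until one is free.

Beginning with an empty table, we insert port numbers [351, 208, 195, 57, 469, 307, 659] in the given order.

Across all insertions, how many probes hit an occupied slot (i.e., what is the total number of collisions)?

7

Insert 351: h=10, slot 10 empty -> index 10.
Insert 208: h=10, slot 10 occupied -> index 0.
Insert 195: h=8, slot 8 empty -> index 8.
Insert 57: h=2, slot 2 empty -> index 2.
Insert 469: h=7, slot 7 empty -> index 7.
Insert 307: h=10, slots 10,0 occupied -> index 1.
Insert 659: h=10, slots 10,0,1,2 occupied -> index 3.
Table: [208, 307, 57, 659, _, _, _, 469, 195, _, 351]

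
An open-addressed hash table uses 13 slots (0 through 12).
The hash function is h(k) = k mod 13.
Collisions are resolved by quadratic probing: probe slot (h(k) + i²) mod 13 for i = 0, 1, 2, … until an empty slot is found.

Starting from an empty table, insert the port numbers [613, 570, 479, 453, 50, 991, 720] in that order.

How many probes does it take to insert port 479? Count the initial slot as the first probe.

2

613: h=2 -> slot 2
570: h=11 -> slot 11
479: h=11, probe 11,12 -> slot 12
453: h=11, probe 11,12,2,7 -> slot 7
50: h=11, probe 11,12,2,7,1 -> slot 1
991: h=3 -> slot 3
720: h=5 -> slot 5
Table: [∅, 50, 613, 991, ∅, 720, ∅, 453, ∅, ∅, ∅, 570, 479]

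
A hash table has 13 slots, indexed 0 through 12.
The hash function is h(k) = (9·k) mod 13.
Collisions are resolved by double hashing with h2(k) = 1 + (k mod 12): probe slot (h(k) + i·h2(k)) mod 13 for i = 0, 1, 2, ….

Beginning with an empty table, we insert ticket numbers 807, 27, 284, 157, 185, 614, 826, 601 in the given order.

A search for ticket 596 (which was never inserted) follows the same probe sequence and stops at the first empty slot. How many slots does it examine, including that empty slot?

Insert 807: h=9, slot 9 empty -> index 9.
Insert 27: h=9, h2=4, slot 9 occupied -> index 0.
Insert 284: h=8, slot 8 empty -> index 8.
Insert 157: h=9, h2=2, slot 9 occupied -> index 11.
Insert 185: h=1, slot 1 empty -> index 1.
Insert 614: h=1, h2=3, slot 1 occupied -> index 4.
Insert 826: h=11, h2=11, slots 11,9 occupied -> index 7.
Insert 601: h=1, h2=2, slot 1 occupied -> index 3.
Table: [27, 185, ., 601, 614, ., ., 826, 284, 807, ., 157, .]
Lookup 596: h=8, h2=9, probe 8,4,0,9,5 → slot 5 empty, not found.

5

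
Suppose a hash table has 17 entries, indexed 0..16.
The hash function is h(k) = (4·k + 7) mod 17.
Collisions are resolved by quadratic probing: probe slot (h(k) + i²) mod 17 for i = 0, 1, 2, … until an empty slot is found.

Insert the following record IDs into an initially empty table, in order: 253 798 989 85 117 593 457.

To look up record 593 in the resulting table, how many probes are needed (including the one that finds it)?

4

Insert 253: h=16, slot 16 empty → index 16.
Insert 798: h=3, slot 3 empty → index 3.
Insert 989: h=2, slot 2 empty → index 2.
Insert 85: h=7, slot 7 empty → index 7.
Insert 117: h=16, slot 16 occupied → index 0.
Insert 593: h=16, slots 16,0,3 occupied → index 8.
Insert 457: h=16, slots 16,0,3,8 occupied → index 15.
Table: [117, -, 989, 798, -, -, -, 85, 593, -, -, -, -, -, -, 457, 253]
Lookup 593: h=16, probe 16,0,3,8 → found at 8.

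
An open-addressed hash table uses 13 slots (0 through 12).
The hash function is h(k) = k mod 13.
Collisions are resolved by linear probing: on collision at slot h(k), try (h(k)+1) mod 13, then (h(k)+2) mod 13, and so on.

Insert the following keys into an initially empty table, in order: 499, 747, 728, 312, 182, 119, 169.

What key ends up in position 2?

499: h=5 -> slot 5
747: h=6 -> slot 6
728: h=0 -> slot 0
312: h=0, probe 0,1 -> slot 1
182: h=0, probe 0,1,2 -> slot 2
119: h=2, probe 2,3 -> slot 3
169: h=0, probe 0,1,2,3,4 -> slot 4
Table: [728, 312, 182, 119, 169, 499, 747, -, -, -, -, -, -]

182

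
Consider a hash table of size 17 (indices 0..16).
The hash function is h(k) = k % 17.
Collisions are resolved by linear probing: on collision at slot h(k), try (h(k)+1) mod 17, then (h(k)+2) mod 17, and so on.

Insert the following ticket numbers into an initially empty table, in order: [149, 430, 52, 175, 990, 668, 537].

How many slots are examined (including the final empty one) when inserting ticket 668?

Insert 149: h=13, slot 13 empty -> index 13.
Insert 430: h=5, slot 5 empty -> index 5.
Insert 52: h=1, slot 1 empty -> index 1.
Insert 175: h=5, slot 5 occupied -> index 6.
Insert 990: h=4, slot 4 empty -> index 4.
Insert 668: h=5, slots 5,6 occupied -> index 7.
Insert 537: h=10, slot 10 empty -> index 10.
Table: [_, 52, _, _, 990, 430, 175, 668, _, _, 537, _, _, 149, _, _, _]

3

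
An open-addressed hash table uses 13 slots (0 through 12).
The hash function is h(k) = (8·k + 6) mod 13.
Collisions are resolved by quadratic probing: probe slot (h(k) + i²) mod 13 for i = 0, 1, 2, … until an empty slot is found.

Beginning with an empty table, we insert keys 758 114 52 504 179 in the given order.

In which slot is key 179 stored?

4

758: h=12 => slot 12
114: h=8 => slot 8
52: h=6 => slot 6
504: h=8, probe 8,9 => slot 9
179: h=8, probe 8,9,12,4 => slot 4
Table: [-, -, -, -, 179, -, 52, -, 114, 504, -, -, 758]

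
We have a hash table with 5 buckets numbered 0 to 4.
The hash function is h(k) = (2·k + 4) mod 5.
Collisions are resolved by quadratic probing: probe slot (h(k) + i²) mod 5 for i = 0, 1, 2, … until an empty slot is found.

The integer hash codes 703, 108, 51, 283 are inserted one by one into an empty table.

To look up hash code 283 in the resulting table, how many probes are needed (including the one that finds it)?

Insert 703: h=0, slot 0 empty => index 0.
Insert 108: h=0, slot 0 occupied => index 1.
Insert 51: h=1, slot 1 occupied => index 2.
Insert 283: h=0, slots 0,1 occupied => index 4.
Table: [703, 108, 51, —, 283]
Lookup 283: h=0, probe 0,1,4 → found at 4.

3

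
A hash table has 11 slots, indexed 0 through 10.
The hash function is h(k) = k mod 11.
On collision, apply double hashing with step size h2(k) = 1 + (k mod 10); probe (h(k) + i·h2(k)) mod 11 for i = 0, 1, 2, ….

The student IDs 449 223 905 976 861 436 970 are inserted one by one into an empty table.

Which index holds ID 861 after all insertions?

449: h=9 => slot 9
223: h=3 => slot 3
905: h=3, h2=6, probe 3,9,4 => slot 4
976: h=8 => slot 8
861: h=3, h2=2, probe 3,5 => slot 5
436: h=7 => slot 7
970: h=2 => slot 2
Table: [-, -, 970, 223, 905, 861, -, 436, 976, 449, -]

5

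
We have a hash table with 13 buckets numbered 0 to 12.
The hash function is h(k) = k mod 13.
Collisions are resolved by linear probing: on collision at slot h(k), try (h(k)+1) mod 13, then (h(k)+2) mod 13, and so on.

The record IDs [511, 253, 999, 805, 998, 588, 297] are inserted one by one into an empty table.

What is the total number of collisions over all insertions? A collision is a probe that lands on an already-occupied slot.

2

511 hashes to 4; slot 4 is free → place at 4.
253 hashes to 6; slot 6 is free → place at 6.
999 hashes to 11; slot 11 is free → place at 11.
805 hashes to 12; slot 12 is free → place at 12.
998 hashes to 10; slot 10 is free → place at 10.
588 hashes to 3; slot 3 is free → place at 3.
297 hashes to 11; 11,12 taken → place at 0.
Table: [297, _, _, 588, 511, _, 253, _, _, _, 998, 999, 805]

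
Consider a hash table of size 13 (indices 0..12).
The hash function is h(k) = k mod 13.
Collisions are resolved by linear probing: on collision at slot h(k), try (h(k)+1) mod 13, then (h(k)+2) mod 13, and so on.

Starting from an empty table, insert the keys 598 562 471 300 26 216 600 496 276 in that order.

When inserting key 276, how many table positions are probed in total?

598: h=0 => slot 0
562: h=3 => slot 3
471: h=3, probe 3,4 => slot 4
300: h=1 => slot 1
26: h=0, probe 0,1,2 => slot 2
216: h=8 => slot 8
600: h=2, probe 2,3,4,5 => slot 5
496: h=2, probe 2,3,4,5,6 => slot 6
276: h=3, probe 3,4,5,6,7 => slot 7
Table: [598, 300, 26, 562, 471, 600, 496, 276, 216, —, —, —, —]

5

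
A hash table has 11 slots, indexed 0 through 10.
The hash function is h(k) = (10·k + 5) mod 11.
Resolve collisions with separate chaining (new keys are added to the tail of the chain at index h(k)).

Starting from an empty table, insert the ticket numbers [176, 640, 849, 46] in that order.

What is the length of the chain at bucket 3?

176 → bucket 5
640 → bucket 3
849 → bucket 3 (collision)
46 → bucket 3 (collision)
Final buckets:
0: -
1: -
2: -
3: 640 -> 849 -> 46
4: -
5: 176
6: -
7: -
8: -
9: -
10: -

3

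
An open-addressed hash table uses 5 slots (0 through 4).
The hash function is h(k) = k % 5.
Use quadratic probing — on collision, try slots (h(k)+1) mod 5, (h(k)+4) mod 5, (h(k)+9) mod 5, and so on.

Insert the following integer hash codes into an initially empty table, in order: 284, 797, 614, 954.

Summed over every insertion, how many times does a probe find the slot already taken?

284 hashes to 4; slot 4 is free → place at 4.
797 hashes to 2; slot 2 is free → place at 2.
614 hashes to 4; 4 taken → place at 0.
954 hashes to 4; 4,0 taken → place at 3.
Table: [614, —, 797, 954, 284]

3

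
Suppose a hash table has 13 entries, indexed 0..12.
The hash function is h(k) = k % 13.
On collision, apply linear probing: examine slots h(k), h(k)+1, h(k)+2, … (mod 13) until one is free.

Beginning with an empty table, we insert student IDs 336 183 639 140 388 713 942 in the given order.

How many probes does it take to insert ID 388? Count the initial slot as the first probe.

Insert 336: h=11, slot 11 empty => index 11.
Insert 183: h=1, slot 1 empty => index 1.
Insert 639: h=2, slot 2 empty => index 2.
Insert 140: h=10, slot 10 empty => index 10.
Insert 388: h=11, slot 11 occupied => index 12.
Insert 713: h=11, slots 11,12 occupied => index 0.
Insert 942: h=6, slot 6 empty => index 6.
Table: [713, 183, 639, _, _, _, 942, _, _, _, 140, 336, 388]

2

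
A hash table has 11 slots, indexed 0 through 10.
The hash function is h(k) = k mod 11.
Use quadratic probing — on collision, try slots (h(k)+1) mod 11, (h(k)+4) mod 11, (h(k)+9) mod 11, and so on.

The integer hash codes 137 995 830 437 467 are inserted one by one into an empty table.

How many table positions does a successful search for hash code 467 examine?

137 hashes to 5; slot 5 is free => place at 5.
995 hashes to 5; 5 taken => place at 6.
830 hashes to 5; 5,6 taken => place at 9.
437 hashes to 8; slot 8 is free => place at 8.
467 hashes to 5; 5,6,9 taken => place at 3.
Table: [-, -, -, 467, -, 137, 995, -, 437, 830, -]
Lookup 467: h=5, probe 5,6,9,3 → found at 3.

4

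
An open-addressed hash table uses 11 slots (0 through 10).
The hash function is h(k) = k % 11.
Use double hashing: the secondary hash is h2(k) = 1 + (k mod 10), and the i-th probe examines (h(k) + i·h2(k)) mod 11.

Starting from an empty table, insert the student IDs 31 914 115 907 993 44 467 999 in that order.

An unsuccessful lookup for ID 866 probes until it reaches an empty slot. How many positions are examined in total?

31 hashes to 9; slot 9 is free => place at 9.
914 hashes to 1; slot 1 is free => place at 1.
115 hashes to 5; slot 5 is free => place at 5.
907 hashes to 5, h2=8; 5 taken => place at 2.
993 hashes to 3; slot 3 is free => place at 3.
44 hashes to 0; slot 0 is free => place at 0.
467 hashes to 5, h2=8; 5,2 taken => place at 10.
999 hashes to 9, h2=10; 9 taken => place at 8.
Table: [44, 914, 907, 993, —, 115, —, —, 999, 31, 467]
Lookup 866: h=8, h2=7, probe 8,4 → slot 4 empty, not found.

2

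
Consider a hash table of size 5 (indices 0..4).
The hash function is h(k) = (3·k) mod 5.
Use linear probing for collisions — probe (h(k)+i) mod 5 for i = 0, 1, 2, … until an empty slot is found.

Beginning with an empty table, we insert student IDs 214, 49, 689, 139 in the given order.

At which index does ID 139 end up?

0

214: h=2 => slot 2
49: h=2, probe 2,3 => slot 3
689: h=2, probe 2,3,4 => slot 4
139: h=2, probe 2,3,4,0 => slot 0
Table: [139, ∅, 214, 49, 689]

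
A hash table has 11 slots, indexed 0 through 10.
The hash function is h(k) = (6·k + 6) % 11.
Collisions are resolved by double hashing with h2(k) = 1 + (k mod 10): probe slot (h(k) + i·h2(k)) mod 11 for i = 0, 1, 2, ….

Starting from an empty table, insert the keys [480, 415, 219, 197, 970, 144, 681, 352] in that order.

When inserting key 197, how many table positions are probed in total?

480 hashes to 4; slot 4 is free => place at 4.
415 hashes to 10; slot 10 is free => place at 10.
219 hashes to 0; slot 0 is free => place at 0.
197 hashes to 0, h2=8; 0 taken => place at 8.
970 hashes to 7; slot 7 is free => place at 7.
144 hashes to 1; slot 1 is free => place at 1.
681 hashes to 0, h2=2; 0 taken => place at 2.
352 hashes to 6; slot 6 is free => place at 6.
Table: [219, 144, 681, ∅, 480, ∅, 352, 970, 197, ∅, 415]

2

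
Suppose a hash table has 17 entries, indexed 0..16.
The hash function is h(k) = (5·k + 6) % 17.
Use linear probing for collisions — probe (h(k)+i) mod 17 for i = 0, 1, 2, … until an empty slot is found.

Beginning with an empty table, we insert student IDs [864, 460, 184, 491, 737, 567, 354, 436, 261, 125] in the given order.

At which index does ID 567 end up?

864 hashes to 8; slot 8 is free => place at 8.
460 hashes to 11; slot 11 is free => place at 11.
184 hashes to 8; 8 taken => place at 9.
491 hashes to 13; slot 13 is free => place at 13.
737 hashes to 2; slot 2 is free => place at 2.
567 hashes to 2; 2 taken => place at 3.
354 hashes to 8; 8,9 taken => place at 10.
436 hashes to 10; 10,11 taken => place at 12.
261 hashes to 2; 2,3 taken => place at 4.
125 hashes to 2; 2,3,4 taken => place at 5.
Table: [., ., 737, 567, 261, 125, ., ., 864, 184, 354, 460, 436, 491, ., ., .]

3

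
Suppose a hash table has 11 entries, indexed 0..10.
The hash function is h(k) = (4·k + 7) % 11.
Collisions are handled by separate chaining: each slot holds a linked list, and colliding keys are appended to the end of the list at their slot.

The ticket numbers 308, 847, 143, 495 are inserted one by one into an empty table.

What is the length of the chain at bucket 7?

4

308 → bucket 7
847 → bucket 7 (collision)
143 → bucket 7 (collision)
495 → bucket 7 (collision)
Final buckets:
0: _
1: _
2: _
3: _
4: _
5: _
6: _
7: 308 -> 847 -> 143 -> 495
8: _
9: _
10: _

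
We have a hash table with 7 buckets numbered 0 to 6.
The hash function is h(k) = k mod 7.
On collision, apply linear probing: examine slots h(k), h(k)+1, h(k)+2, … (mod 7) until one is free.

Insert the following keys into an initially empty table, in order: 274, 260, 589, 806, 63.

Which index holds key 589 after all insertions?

3

274: h=1 => slot 1
260: h=1, probe 1,2 => slot 2
589: h=1, probe 1,2,3 => slot 3
806: h=1, probe 1,2,3,4 => slot 4
63: h=0 => slot 0
Table: [63, 274, 260, 589, 806, ., .]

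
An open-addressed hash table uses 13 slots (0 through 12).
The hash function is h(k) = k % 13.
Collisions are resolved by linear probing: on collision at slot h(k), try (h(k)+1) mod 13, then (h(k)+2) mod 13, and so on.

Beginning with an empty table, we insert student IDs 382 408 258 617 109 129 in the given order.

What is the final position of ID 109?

8

382 hashes to 5; slot 5 is free => place at 5.
408 hashes to 5; 5 taken => place at 6.
258 hashes to 11; slot 11 is free => place at 11.
617 hashes to 6; 6 taken => place at 7.
109 hashes to 5; 5,6,7 taken => place at 8.
129 hashes to 12; slot 12 is free => place at 12.
Table: [∅, ∅, ∅, ∅, ∅, 382, 408, 617, 109, ∅, ∅, 258, 129]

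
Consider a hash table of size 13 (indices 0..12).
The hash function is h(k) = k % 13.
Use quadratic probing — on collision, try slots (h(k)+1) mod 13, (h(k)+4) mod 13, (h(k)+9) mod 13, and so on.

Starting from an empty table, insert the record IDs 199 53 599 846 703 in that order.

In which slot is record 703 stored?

199: h=4 → slot 4
53: h=1 → slot 1
599: h=1, probe 1,2 → slot 2
846: h=1, probe 1,2,5 → slot 5
703: h=1, probe 1,2,5,10 → slot 10
Table: [., 53, 599, ., 199, 846, ., ., ., ., 703, ., .]

10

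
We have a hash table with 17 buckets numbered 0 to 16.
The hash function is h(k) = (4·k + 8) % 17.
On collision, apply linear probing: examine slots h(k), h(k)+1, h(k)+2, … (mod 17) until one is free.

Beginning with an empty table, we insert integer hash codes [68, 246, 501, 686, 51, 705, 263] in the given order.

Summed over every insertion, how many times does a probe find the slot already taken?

11

Insert 68: h=8, slot 8 empty -> index 8.
Insert 246: h=6, slot 6 empty -> index 6.
Insert 501: h=6, slot 6 occupied -> index 7.
Insert 686: h=15, slot 15 empty -> index 15.
Insert 51: h=8, slot 8 occupied -> index 9.
Insert 705: h=6, slots 6,7,8,9 occupied -> index 10.
Insert 263: h=6, slots 6,7,8,9,10 occupied -> index 11.
Table: [_, _, _, _, _, _, 246, 501, 68, 51, 705, 263, _, _, _, 686, _]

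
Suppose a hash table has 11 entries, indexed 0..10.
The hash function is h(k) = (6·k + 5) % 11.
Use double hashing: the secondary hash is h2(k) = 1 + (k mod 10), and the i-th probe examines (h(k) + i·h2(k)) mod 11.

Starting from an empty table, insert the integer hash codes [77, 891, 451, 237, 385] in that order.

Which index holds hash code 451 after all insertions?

Insert 77: h=5, slot 5 empty → index 5.
Insert 891: h=5, h2=2, slot 5 occupied → index 7.
Insert 451: h=5, h2=2, slots 5,7 occupied → index 9.
Insert 237: h=8, slot 8 empty → index 8.
Insert 385: h=5, h2=6, slot 5 occupied → index 0.
Table: [385, ., ., ., ., 77, ., 891, 237, 451, .]

9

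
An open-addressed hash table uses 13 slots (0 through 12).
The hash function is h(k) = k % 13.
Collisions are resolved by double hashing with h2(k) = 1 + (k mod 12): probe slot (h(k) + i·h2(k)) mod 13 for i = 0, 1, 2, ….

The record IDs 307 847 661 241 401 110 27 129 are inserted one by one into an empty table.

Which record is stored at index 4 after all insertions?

401

Insert 307: h=8, slot 8 empty → index 8.
Insert 847: h=2, slot 2 empty → index 2.
Insert 661: h=11, slot 11 empty → index 11.
Insert 241: h=7, slot 7 empty → index 7.
Insert 401: h=11, h2=6, slot 11 occupied → index 4.
Insert 110: h=6, slot 6 empty → index 6.
Insert 27: h=1, slot 1 empty → index 1.
Insert 129: h=12, slot 12 empty → index 12.
Table: [_, 27, 847, _, 401, _, 110, 241, 307, _, _, 661, 129]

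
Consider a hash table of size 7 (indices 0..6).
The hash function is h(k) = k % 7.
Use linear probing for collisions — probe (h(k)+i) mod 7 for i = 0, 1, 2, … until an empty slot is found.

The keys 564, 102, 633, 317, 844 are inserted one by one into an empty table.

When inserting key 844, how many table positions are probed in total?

3

564: h=4 => slot 4
102: h=4, probe 4,5 => slot 5
633: h=3 => slot 3
317: h=2 => slot 2
844: h=4, probe 4,5,6 => slot 6
Table: [-, -, 317, 633, 564, 102, 844]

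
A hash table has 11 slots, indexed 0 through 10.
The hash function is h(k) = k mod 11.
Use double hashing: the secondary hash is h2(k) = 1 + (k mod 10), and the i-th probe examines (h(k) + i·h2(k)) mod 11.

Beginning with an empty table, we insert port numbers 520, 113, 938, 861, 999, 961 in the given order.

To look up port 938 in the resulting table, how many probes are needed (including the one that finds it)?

2

520: h=3 → slot 3
113: h=3, h2=4, probe 3,7 → slot 7
938: h=3, h2=9, probe 3,1 → slot 1
861: h=3, h2=2, probe 3,5 → slot 5
999: h=9 → slot 9
961: h=4 → slot 4
Table: [_, 938, _, 520, 961, 861, _, 113, _, 999, _]
Lookup 938: h=3, h2=9, probe 3,1 → found at 1.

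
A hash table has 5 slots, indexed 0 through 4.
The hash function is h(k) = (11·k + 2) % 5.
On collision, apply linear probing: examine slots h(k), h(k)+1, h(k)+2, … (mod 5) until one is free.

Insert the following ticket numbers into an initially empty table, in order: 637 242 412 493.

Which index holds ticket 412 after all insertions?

Insert 637: h=4, slot 4 empty => index 4.
Insert 242: h=4, slot 4 occupied => index 0.
Insert 412: h=4, slots 4,0 occupied => index 1.
Insert 493: h=0, slots 0,1 occupied => index 2.
Table: [242, 412, 493, ., 637]

1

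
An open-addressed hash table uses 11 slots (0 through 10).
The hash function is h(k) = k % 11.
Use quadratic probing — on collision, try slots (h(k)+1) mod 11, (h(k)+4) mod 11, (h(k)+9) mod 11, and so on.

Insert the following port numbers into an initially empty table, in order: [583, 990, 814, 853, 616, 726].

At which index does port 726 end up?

5

583: h=0 => slot 0
990: h=0, probe 0,1 => slot 1
814: h=0, probe 0,1,4 => slot 4
853: h=6 => slot 6
616: h=0, probe 0,1,4,9 => slot 9
726: h=0, probe 0,1,4,9,5 => slot 5
Table: [583, 990, -, -, 814, 726, 853, -, -, 616, -]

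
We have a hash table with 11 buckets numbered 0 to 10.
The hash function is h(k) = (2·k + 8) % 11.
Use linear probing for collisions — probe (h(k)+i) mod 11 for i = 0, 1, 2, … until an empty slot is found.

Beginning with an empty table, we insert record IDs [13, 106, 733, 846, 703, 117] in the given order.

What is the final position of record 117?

3

13: h=1 -> slot 1
106: h=0 -> slot 0
733: h=0, probe 0,1,2 -> slot 2
846: h=6 -> slot 6
703: h=6, probe 6,7 -> slot 7
117: h=0, probe 0,1,2,3 -> slot 3
Table: [106, 13, 733, 117, -, -, 846, 703, -, -, -]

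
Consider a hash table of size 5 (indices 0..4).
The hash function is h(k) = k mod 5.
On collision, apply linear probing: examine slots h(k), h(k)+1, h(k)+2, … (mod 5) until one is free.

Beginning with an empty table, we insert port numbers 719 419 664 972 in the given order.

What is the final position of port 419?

0

719 hashes to 4; slot 4 is free → place at 4.
419 hashes to 4; 4 taken → place at 0.
664 hashes to 4; 4,0 taken → place at 1.
972 hashes to 2; slot 2 is free → place at 2.
Table: [419, 664, 972, _, 719]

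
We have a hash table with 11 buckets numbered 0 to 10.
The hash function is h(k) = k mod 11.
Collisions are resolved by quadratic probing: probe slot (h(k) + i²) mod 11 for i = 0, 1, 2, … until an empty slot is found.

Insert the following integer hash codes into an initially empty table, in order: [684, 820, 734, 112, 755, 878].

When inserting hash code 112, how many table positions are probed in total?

684: h=2 → slot 2
820: h=6 → slot 6
734: h=8 → slot 8
112: h=2, probe 2,3 → slot 3
755: h=7 → slot 7
878: h=9 → slot 9
Table: [., ., 684, 112, ., ., 820, 755, 734, 878, .]

2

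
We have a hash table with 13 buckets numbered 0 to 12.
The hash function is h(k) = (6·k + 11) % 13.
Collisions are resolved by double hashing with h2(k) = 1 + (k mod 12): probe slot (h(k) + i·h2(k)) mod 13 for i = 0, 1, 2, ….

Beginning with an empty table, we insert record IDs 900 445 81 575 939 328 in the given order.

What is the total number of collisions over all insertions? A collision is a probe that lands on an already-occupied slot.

Insert 900: h=3, slot 3 empty -> index 3.
Insert 445: h=3, h2=2, slot 3 occupied -> index 5.
Insert 81: h=3, h2=10, slot 3 occupied -> index 0.
Insert 575: h=3, h2=12, slot 3 occupied -> index 2.
Insert 939: h=3, h2=4, slot 3 occupied -> index 7.
Insert 328: h=3, h2=5, slot 3 occupied -> index 8.
Table: [81, ., 575, 900, ., 445, ., 939, 328, ., ., ., .]

5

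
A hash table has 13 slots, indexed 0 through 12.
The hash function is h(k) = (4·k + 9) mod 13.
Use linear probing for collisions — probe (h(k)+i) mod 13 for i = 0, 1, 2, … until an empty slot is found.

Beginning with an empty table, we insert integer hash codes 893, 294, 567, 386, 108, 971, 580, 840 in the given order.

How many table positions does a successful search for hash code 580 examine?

893: h=6 => slot 6
294: h=2 => slot 2
567: h=2, probe 2,3 => slot 3
386: h=6, probe 6,7 => slot 7
108: h=12 => slot 12
971: h=6, probe 6,7,8 => slot 8
580: h=2, probe 2,3,4 => slot 4
840: h=2, probe 2,3,4,5 => slot 5
Table: [_, _, 294, 567, 580, 840, 893, 386, 971, _, _, _, 108]
Lookup 580: h=2, probe 2,3,4 → found at 4.

3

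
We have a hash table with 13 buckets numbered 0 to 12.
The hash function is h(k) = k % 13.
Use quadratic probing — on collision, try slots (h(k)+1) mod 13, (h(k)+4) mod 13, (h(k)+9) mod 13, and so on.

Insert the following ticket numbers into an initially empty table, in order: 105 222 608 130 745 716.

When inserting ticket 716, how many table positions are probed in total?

3

105 hashes to 1; slot 1 is free -> place at 1.
222 hashes to 1; 1 taken -> place at 2.
608 hashes to 10; slot 10 is free -> place at 10.
130 hashes to 0; slot 0 is free -> place at 0.
745 hashes to 4; slot 4 is free -> place at 4.
716 hashes to 1; 1,2 taken -> place at 5.
Table: [130, 105, 222, _, 745, 716, _, _, _, _, 608, _, _]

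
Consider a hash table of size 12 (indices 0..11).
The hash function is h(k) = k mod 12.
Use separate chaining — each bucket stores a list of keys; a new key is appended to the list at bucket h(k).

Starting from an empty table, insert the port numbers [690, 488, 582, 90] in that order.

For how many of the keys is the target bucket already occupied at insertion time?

2

Insert 690: h=6, bucket 6 empty -> new chain.
Insert 488: h=8, bucket 8 empty -> new chain.
Insert 582: h=6, bucket 6 nonempty -> append to chain.
Insert 90: h=6, bucket 6 nonempty -> append to chain.
Final buckets:
0: .
1: .
2: .
3: .
4: .
5: .
6: 690 -> 582 -> 90
7: .
8: 488
9: .
10: .
11: .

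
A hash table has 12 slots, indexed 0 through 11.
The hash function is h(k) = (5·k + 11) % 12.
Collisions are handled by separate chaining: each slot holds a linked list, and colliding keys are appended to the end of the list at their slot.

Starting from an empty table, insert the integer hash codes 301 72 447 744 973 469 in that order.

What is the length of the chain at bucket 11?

2

301 -> bucket 4
72 -> bucket 11
447 -> bucket 2
744 -> bucket 11 (collision)
973 -> bucket 4 (collision)
469 -> bucket 4 (collision)
Final buckets:
0: ∅
1: ∅
2: 447
3: ∅
4: 301 -> 973 -> 469
5: ∅
6: ∅
7: ∅
8: ∅
9: ∅
10: ∅
11: 72 -> 744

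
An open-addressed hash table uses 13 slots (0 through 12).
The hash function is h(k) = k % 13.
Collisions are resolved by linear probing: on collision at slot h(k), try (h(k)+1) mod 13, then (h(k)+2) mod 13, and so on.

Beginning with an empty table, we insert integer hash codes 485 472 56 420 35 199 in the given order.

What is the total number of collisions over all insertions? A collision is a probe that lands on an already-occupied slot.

10

485 hashes to 4; slot 4 is free → place at 4.
472 hashes to 4; 4 taken → place at 5.
56 hashes to 4; 4,5 taken → place at 6.
420 hashes to 4; 4,5,6 taken → place at 7.
35 hashes to 9; slot 9 is free → place at 9.
199 hashes to 4; 4,5,6,7 taken → place at 8.
Table: [_, _, _, _, 485, 472, 56, 420, 199, 35, _, _, _]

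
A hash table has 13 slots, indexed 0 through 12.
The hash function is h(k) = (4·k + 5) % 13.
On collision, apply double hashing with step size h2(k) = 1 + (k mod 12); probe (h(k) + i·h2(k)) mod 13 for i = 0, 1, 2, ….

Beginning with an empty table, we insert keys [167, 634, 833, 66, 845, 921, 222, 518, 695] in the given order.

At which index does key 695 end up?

167 hashes to 10; slot 10 is free → place at 10.
634 hashes to 6; slot 6 is free → place at 6.
833 hashes to 9; slot 9 is free → place at 9.
66 hashes to 9, h2=7; 9 taken → place at 3.
845 hashes to 5; slot 5 is free → place at 5.
921 hashes to 10, h2=10; 10 taken → place at 7.
222 hashes to 9, h2=7; 9,3,10 taken → place at 4.
518 hashes to 10, h2=3; 10 taken → place at 0.
695 hashes to 3, h2=12; 3 taken → place at 2.
Table: [518, ., 695, 66, 222, 845, 634, 921, ., 833, 167, ., .]

2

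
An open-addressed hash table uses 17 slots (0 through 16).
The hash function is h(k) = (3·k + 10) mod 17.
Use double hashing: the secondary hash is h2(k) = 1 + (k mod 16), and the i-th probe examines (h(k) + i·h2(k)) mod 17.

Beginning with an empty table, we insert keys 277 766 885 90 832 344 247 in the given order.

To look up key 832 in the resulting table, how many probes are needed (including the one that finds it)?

Insert 277: h=8, slot 8 empty -> index 8.
Insert 766: h=13, slot 13 empty -> index 13.
Insert 885: h=13, h2=6, slot 13 occupied -> index 2.
Insert 90: h=8, h2=11, slots 8,2,13 occupied -> index 7.
Insert 832: h=7, h2=1, slots 7,8 occupied -> index 9.
Insert 344: h=5, slot 5 empty -> index 5.
Insert 247: h=3, slot 3 empty -> index 3.
Table: [—, —, 885, 247, —, 344, —, 90, 277, 832, —, —, —, 766, —, —, —]
Lookup 832: h=7, h2=1, probe 7,8,9 → found at 9.

3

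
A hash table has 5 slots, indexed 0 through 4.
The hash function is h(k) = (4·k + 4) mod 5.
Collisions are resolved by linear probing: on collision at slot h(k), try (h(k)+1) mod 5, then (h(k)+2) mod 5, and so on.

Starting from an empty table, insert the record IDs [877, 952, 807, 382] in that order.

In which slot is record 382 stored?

0

877: h=2 → slot 2
952: h=2, probe 2,3 → slot 3
807: h=2, probe 2,3,4 → slot 4
382: h=2, probe 2,3,4,0 → slot 0
Table: [382, _, 877, 952, 807]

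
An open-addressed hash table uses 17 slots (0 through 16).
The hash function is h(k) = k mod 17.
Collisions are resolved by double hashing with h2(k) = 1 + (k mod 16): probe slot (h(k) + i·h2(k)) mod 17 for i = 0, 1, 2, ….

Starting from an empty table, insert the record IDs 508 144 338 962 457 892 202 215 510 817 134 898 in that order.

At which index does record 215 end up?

2

508 hashes to 15; slot 15 is free → place at 15.
144 hashes to 8; slot 8 is free → place at 8.
338 hashes to 15, h2=3; 15 taken → place at 1.
962 hashes to 10; slot 10 is free → place at 10.
457 hashes to 15, h2=10; 15,8,1 taken → place at 11.
892 hashes to 8, h2=13; 8 taken → place at 4.
202 hashes to 15, h2=11; 15 taken → place at 9.
215 hashes to 11, h2=8; 11 taken → place at 2.
510 hashes to 0; slot 0 is free → place at 0.
817 hashes to 1, h2=2; 1 taken → place at 3.
134 hashes to 15, h2=7; 15 taken → place at 5.
898 hashes to 14; slot 14 is free → place at 14.
Table: [510, 338, 215, 817, 892, 134, ∅, ∅, 144, 202, 962, 457, ∅, ∅, 898, 508, ∅]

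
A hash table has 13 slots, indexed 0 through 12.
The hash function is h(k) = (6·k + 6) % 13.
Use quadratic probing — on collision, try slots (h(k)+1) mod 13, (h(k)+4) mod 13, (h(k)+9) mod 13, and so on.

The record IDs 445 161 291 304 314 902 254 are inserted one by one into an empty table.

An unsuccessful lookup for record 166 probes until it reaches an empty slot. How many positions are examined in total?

Insert 445: h=11, slot 11 empty => index 11.
Insert 161: h=10, slot 10 empty => index 10.
Insert 291: h=10, slots 10,11 occupied => index 1.
Insert 304: h=10, slots 10,11,1 occupied => index 6.
Insert 314: h=5, slot 5 empty => index 5.
Insert 902: h=10, slots 10,11,1,6 occupied => index 0.
Insert 254: h=9, slot 9 empty => index 9.
Table: [902, 291, ∅, ∅, ∅, 314, 304, ∅, ∅, 254, 161, 445, ∅]
Lookup 166: h=1, probe 1,2 → slot 2 empty, not found.

2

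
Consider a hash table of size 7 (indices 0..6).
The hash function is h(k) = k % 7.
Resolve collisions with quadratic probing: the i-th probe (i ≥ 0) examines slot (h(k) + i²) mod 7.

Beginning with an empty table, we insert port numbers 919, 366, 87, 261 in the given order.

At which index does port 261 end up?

6

919 hashes to 2; slot 2 is free -> place at 2.
366 hashes to 2; 2 taken -> place at 3.
87 hashes to 3; 3 taken -> place at 4.
261 hashes to 2; 2,3 taken -> place at 6.
Table: [—, —, 919, 366, 87, —, 261]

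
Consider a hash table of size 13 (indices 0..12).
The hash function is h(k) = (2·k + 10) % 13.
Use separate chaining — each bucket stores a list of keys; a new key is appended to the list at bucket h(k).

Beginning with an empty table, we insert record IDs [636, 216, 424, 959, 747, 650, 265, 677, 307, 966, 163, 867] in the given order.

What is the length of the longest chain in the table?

Insert 636: h=8, bucket 8 empty → new chain.
Insert 216: h=0, bucket 0 empty → new chain.
Insert 424: h=0, bucket 0 nonempty → append to chain.
Insert 959: h=4, bucket 4 empty → new chain.
Insert 747: h=9, bucket 9 empty → new chain.
Insert 650: h=10, bucket 10 empty → new chain.
Insert 265: h=7, bucket 7 empty → new chain.
Insert 677: h=12, bucket 12 empty → new chain.
Insert 307: h=0, bucket 0 nonempty → append to chain.
Insert 966: h=5, bucket 5 empty → new chain.
Insert 163: h=11, bucket 11 empty → new chain.
Insert 867: h=2, bucket 2 empty → new chain.
Final buckets:
0: 216 -> 424 -> 307
1: ∅
2: 867
3: ∅
4: 959
5: 966
6: ∅
7: 265
8: 636
9: 747
10: 650
11: 163
12: 677

3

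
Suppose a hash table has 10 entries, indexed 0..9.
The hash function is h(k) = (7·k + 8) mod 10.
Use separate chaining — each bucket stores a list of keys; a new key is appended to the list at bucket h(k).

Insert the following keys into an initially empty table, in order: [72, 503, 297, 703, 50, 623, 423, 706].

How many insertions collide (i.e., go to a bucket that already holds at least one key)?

72 -> bucket 2
503 -> bucket 9
297 -> bucket 7
703 -> bucket 9 (collision)
50 -> bucket 8
623 -> bucket 9 (collision)
423 -> bucket 9 (collision)
706 -> bucket 0
Final buckets:
0: 706
1: -
2: 72
3: -
4: -
5: -
6: -
7: 297
8: 50
9: 503 -> 703 -> 623 -> 423

3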